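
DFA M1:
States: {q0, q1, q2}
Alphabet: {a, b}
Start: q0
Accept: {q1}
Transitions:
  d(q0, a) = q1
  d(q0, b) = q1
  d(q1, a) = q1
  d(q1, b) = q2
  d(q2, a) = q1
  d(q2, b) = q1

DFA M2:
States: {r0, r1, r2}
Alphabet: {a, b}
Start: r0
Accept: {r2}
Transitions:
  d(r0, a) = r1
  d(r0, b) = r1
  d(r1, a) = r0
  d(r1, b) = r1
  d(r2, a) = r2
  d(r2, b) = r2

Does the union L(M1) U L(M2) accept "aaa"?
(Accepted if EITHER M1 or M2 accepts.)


M1: final=q1 accepted=True
M2: final=r1 accepted=False

Yes, union accepts


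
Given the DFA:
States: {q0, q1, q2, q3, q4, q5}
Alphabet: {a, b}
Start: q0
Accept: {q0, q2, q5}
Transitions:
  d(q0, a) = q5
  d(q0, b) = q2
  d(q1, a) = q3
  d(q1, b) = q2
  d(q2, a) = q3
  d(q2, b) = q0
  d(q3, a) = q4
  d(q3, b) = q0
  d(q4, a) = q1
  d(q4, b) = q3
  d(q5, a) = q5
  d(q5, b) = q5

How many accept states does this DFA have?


Accept states listed: {q0, q2, q5}
Counting: q0(1) q2(2) q5(3)

3


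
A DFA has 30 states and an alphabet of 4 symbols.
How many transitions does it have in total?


Each state has exactly one transition per symbol.
30 * 4 = 120

120


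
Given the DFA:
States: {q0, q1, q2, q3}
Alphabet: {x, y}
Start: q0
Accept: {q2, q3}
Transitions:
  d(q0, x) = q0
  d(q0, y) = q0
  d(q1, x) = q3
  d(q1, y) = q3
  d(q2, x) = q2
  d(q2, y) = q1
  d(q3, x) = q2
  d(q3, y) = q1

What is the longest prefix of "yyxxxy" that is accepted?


Run the DFA, marking each prefix where the state is accepting:
  "" -> q0 [reject]
  "y" -> q0 [reject]
  "yy" -> q0 [reject]
  "yyx" -> q0 [reject]
  "yyxx" -> q0 [reject]
  "yyxxx" -> q0 [reject]
  "yyxxxy" -> q0 [reject]

No prefix is accepted


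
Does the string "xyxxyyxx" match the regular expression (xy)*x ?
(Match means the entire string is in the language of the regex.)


|string| = 8; first = 'x'; last = 'x'

No, "xyxxyyxx" does not match (xy)*x


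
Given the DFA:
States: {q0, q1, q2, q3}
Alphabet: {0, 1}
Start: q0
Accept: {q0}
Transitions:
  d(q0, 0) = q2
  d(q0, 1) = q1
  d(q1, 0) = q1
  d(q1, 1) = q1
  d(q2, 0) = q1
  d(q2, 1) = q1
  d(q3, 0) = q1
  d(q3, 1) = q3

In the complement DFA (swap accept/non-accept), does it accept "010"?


Trace: q0 -> q2 -> q1 -> q1
Final: q1
Original accept: {q0}
Complement: q1 is not in original accept

Yes, complement accepts (original rejects)


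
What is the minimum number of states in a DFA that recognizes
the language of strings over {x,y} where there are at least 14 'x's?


States: count = 0, 1, ..., 13, and a final '>= 14' state.
Total: 14 + 1 = 15. Accept = '>= 14' state.

15


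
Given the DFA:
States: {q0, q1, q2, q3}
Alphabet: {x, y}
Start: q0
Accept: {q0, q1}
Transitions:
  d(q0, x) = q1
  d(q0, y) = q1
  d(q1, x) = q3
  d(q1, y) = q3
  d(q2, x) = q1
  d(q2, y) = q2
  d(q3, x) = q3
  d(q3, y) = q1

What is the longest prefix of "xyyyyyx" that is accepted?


Run the DFA, marking each prefix where the state is accepting:
  "" -> q0 [accept]
  "x" -> q1 [accept]
  "xy" -> q3 [reject]
  "xyy" -> q1 [accept]
  "xyyy" -> q3 [reject]
  "xyyyy" -> q1 [accept]
  "xyyyyy" -> q3 [reject]
  "xyyyyyx" -> q3 [reject]

"xyyyy"


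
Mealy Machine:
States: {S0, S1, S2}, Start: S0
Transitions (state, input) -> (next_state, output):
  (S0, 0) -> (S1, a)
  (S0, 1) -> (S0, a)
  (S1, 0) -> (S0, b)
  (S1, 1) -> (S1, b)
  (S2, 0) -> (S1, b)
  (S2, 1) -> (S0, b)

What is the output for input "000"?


Step-by-step:
  (S0, 0) -> (S1, a)
  (S1, 0) -> (S0, b)
  (S0, 0) -> (S1, a)

"aba"


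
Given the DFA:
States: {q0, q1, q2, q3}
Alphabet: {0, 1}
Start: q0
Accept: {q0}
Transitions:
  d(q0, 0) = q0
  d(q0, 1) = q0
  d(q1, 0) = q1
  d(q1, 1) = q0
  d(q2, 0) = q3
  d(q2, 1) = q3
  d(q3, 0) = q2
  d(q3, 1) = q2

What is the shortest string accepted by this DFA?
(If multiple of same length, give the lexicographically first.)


BFS by string length (lex-first path to each state shown):
  len 0: q0<-""
Found accept state at length 0.

"" (empty string)


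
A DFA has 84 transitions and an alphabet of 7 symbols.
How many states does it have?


Each state has exactly one transition per symbol.
states = transitions / |alphabet| = 84 / 7 = 12

12


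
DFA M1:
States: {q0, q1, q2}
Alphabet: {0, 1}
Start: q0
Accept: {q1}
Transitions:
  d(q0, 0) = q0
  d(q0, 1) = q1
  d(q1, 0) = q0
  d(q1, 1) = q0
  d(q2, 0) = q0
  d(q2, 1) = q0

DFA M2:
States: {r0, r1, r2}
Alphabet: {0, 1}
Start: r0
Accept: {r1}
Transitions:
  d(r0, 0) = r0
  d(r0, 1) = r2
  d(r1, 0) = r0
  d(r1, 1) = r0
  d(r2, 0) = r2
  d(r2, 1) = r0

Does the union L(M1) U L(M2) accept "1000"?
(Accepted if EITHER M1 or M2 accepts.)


M1: final=q0 accepted=False
M2: final=r2 accepted=False

No, union rejects (neither accepts)


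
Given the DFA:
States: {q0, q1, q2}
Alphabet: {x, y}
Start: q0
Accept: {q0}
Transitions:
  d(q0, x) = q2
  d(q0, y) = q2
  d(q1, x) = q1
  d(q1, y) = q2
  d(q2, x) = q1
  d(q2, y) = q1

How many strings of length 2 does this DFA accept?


Enumerating all length-2 strings:
  "xx" -> q1 [reject]
  "xy" -> q1 [reject]
  "yx" -> q1 [reject]
  "yy" -> q1 [reject]

0 out of 4


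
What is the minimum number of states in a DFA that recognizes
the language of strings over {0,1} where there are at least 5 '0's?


States: count = 0, 1, ..., 4, and a final '>= 5' state.
Total: 5 + 1 = 6. Accept = '>= 5' state.

6


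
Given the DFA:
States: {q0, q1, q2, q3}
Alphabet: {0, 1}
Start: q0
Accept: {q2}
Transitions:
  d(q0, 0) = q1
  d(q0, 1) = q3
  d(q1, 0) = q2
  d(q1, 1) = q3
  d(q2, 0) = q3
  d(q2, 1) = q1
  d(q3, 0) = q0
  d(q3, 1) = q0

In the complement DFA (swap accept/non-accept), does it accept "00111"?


Trace: q0 -> q1 -> q2 -> q1 -> q3 -> q0
Final: q0
Original accept: {q2}
Complement: q0 is not in original accept

Yes, complement accepts (original rejects)


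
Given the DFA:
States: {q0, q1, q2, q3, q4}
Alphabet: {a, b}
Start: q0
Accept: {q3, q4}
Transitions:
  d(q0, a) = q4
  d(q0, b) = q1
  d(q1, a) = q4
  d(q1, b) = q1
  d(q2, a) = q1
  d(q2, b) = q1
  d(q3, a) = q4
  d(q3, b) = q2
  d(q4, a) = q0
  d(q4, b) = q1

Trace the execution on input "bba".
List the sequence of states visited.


Input: bba
d(q0, b) = q1
d(q1, b) = q1
d(q1, a) = q4


q0 -> q1 -> q1 -> q4


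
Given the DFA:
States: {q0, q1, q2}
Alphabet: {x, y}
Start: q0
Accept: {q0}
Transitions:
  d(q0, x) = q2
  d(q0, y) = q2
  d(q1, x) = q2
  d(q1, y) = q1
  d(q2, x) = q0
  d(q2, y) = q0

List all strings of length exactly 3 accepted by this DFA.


All strings of length 3: 8 total
Accepted: 0

None


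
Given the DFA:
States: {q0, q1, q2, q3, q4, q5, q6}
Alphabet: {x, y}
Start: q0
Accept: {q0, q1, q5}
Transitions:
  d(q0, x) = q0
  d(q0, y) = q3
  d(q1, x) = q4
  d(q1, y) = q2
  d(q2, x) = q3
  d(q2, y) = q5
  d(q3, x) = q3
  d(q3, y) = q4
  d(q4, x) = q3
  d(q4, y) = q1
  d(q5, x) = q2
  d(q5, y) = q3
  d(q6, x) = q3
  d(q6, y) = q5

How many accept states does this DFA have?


Accept states listed: {q0, q1, q5}
Counting: q0(1) q1(2) q5(3)

3


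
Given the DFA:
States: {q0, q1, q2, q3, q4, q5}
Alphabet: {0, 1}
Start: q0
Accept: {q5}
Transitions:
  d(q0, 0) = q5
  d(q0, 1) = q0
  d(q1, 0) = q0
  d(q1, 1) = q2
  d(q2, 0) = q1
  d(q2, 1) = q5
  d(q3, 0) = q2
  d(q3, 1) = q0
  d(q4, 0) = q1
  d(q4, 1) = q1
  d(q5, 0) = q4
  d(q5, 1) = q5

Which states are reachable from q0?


BFS from q0:
  layer 0: {q0}
  layer 1: {q5}
  layer 2: {q4}
  layer 3: {q1}
  layer 4: {q2}

{q0, q1, q2, q4, q5}


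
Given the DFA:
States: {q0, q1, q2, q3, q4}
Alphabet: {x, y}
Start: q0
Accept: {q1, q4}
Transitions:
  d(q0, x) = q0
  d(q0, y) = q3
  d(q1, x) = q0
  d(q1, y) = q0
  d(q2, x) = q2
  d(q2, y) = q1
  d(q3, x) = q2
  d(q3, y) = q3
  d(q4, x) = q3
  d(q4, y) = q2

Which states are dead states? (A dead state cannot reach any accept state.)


Forward reachability from each state:
  q0 -> reaches accept state q1 (live)
  q1 -> reaches accept state q1 (live)
  q2 -> reaches accept state q1 (live)
  q3 -> reaches accept state q1 (live)
  q4 -> reaches accept state q1 (live)

None (all states can reach an accept state)


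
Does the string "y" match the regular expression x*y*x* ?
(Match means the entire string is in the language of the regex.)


|string| = 1; first = 'y'; last = 'y'

Yes, "y" matches x*y*x*


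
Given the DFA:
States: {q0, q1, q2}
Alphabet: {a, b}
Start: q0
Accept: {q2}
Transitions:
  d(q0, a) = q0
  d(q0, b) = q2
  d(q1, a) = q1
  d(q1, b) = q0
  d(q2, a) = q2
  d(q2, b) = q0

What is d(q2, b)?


Looking up transition d(q2, b)

q0


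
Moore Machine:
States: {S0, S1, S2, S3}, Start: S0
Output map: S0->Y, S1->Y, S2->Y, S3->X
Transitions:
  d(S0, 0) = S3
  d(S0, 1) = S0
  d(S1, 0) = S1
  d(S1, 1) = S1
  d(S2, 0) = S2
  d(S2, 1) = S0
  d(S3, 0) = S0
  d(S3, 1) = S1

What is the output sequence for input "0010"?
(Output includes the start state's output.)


Start: S0 (output Y)
  --0--> S3 (output X)
  --0--> S0 (output Y)
  --1--> S0 (output Y)
  --0--> S3 (output X)

"YXYYX"


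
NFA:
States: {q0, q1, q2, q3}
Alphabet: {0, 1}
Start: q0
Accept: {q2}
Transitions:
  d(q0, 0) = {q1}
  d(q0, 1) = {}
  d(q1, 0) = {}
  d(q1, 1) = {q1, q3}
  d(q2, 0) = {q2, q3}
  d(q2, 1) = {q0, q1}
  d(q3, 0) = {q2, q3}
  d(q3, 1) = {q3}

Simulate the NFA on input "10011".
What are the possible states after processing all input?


Start: {q0}
  --1--> {}
  --0--> {}
  --0--> {}
  --1--> {}
  --1--> {}

{} (empty set, no valid transitions)


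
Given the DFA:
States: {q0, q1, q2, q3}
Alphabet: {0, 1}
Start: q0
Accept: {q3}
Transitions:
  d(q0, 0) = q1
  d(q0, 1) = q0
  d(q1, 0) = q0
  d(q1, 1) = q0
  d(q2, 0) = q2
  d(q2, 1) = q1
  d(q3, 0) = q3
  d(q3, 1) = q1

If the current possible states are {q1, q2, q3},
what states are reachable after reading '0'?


Apply transition on '0' from each current state:
  d(q1, 0) = q0
  d(q2, 0) = q2
  d(q3, 0) = q3

{q0, q2, q3}


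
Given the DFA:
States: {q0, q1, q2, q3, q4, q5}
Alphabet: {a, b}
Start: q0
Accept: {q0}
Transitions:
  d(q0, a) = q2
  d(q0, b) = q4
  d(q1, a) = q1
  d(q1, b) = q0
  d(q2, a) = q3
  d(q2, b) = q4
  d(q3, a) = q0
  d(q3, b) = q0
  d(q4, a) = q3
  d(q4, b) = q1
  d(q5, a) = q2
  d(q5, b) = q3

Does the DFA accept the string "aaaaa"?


Trace: q0 -> q2 -> q3 -> q0 -> q2 -> q3
Final state: q3
Accept states: {q0}

No, rejected (final state q3 is not an accept state)


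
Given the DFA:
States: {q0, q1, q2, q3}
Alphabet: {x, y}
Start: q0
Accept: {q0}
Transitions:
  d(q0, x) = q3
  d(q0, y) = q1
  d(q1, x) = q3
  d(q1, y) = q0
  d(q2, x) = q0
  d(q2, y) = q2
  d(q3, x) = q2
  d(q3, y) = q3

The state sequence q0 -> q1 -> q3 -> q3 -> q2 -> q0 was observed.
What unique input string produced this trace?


Trace back each transition to find the symbol:
  q0 --[y]--> q1
  q1 --[x]--> q3
  q3 --[y]--> q3
  q3 --[x]--> q2
  q2 --[x]--> q0

"yxyxx"


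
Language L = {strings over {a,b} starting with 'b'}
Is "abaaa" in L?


first symbol = 'a'

No, "abaaa" is not in L


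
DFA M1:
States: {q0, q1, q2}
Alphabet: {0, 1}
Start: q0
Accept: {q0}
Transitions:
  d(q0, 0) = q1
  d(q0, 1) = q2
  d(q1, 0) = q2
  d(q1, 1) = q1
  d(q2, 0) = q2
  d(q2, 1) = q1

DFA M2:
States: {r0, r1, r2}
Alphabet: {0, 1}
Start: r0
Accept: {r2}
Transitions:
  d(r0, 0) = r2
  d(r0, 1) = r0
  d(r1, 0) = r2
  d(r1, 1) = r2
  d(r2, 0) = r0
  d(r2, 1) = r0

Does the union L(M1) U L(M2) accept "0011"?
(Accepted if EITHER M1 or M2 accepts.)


M1: final=q1 accepted=False
M2: final=r0 accepted=False

No, union rejects (neither accepts)


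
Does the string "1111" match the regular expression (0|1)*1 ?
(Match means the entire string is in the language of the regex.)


|string| = 4; first = '1'; last = '1'

Yes, "1111" matches (0|1)*1


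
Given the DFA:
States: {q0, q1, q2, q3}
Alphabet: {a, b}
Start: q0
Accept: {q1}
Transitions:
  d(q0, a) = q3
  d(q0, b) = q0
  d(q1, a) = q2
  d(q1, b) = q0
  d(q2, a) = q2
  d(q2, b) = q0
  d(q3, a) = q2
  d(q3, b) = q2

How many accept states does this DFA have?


Accept states listed: {q1}
Counting: q1(1)

1


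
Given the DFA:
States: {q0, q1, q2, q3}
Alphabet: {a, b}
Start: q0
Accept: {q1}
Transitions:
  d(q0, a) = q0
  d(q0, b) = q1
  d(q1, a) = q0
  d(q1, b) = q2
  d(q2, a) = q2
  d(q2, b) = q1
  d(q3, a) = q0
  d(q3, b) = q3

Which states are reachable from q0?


BFS from q0:
  layer 0: {q0}
  layer 1: {q1}
  layer 2: {q2}

{q0, q1, q2}


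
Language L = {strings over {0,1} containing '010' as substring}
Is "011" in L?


'010' does not occur

No, "011" is not in L


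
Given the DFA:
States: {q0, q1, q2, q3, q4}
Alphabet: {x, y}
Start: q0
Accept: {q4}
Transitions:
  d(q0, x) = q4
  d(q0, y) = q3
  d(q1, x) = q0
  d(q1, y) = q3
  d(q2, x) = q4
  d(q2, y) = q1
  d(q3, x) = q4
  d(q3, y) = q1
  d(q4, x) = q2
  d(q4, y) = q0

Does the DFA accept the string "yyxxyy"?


Trace: q0 -> q3 -> q1 -> q0 -> q4 -> q0 -> q3
Final state: q3
Accept states: {q4}

No, rejected (final state q3 is not an accept state)


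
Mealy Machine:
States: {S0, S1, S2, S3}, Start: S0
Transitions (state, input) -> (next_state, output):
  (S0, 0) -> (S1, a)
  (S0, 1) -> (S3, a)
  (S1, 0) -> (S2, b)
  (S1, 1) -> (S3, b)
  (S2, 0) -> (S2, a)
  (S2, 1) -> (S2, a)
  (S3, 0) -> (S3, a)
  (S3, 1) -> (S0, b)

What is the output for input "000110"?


Step-by-step:
  (S0, 0) -> (S1, a)
  (S1, 0) -> (S2, b)
  (S2, 0) -> (S2, a)
  (S2, 1) -> (S2, a)
  (S2, 1) -> (S2, a)
  (S2, 0) -> (S2, a)

"abaaaa"


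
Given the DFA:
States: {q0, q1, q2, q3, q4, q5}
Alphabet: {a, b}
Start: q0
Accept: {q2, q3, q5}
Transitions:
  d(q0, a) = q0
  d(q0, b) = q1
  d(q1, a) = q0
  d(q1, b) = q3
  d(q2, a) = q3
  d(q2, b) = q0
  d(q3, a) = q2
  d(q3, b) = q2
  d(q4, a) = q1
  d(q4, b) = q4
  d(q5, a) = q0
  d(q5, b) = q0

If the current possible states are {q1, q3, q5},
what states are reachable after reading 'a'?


Apply transition on 'a' from each current state:
  d(q1, a) = q0
  d(q3, a) = q2
  d(q5, a) = q0

{q0, q2}


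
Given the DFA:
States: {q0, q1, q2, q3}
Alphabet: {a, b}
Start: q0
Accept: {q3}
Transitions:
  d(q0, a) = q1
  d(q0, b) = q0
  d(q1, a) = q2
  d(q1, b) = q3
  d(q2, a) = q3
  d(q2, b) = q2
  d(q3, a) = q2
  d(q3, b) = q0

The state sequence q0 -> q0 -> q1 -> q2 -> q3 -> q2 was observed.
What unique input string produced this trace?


Trace back each transition to find the symbol:
  q0 --[b]--> q0
  q0 --[a]--> q1
  q1 --[a]--> q2
  q2 --[a]--> q3
  q3 --[a]--> q2

"baaaa"


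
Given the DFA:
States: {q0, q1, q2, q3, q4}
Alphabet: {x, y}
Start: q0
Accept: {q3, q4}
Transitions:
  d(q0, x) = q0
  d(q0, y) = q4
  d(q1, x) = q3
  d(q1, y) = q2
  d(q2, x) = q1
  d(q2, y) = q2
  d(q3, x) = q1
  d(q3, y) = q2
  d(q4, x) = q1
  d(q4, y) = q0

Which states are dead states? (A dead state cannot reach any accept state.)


Forward reachability from each state:
  q0 -> reaches accept state q3 (live)
  q1 -> reaches accept state q3 (live)
  q2 -> reaches accept state q3 (live)
  q3 -> reaches accept state q3 (live)
  q4 -> reaches accept state q3 (live)

None (all states can reach an accept state)


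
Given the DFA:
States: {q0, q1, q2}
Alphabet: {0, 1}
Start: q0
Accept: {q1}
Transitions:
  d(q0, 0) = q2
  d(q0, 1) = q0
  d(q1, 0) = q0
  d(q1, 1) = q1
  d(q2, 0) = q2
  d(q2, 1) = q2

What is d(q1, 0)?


Looking up transition d(q1, 0)

q0


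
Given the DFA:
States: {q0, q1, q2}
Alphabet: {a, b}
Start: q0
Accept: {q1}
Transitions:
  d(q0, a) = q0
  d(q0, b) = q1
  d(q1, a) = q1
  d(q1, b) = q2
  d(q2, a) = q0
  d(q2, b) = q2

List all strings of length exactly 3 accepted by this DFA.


All strings of length 3: 8 total
Accepted: 3

"aab", "aba", "baa"


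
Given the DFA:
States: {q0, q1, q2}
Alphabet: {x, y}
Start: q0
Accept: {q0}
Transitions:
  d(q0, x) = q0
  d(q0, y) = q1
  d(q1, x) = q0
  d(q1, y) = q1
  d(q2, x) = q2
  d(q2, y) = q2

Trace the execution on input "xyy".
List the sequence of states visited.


Input: xyy
d(q0, x) = q0
d(q0, y) = q1
d(q1, y) = q1


q0 -> q0 -> q1 -> q1


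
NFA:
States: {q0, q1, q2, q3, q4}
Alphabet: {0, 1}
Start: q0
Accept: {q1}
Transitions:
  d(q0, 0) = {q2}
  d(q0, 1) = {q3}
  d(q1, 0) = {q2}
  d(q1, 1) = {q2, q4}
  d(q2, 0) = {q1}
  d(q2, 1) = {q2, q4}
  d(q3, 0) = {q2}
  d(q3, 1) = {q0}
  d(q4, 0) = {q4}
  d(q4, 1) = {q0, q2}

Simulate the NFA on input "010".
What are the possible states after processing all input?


Start: {q0}
  --0--> {q2}
  --1--> {q2, q4}
  --0--> {q1, q4}

{q1, q4}


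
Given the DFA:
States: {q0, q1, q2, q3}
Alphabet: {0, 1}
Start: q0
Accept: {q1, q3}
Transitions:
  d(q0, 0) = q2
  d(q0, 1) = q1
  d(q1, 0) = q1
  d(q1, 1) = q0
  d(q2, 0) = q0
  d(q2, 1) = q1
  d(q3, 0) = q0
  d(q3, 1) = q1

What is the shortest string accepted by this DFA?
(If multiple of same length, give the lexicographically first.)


BFS by string length (lex-first path to each state shown):
  len 0: q0<-""
  len 1: q1<-"1", q2<-"0"
Found accept state at length 1.

"1"


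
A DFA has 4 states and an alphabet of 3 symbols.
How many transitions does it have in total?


Each state has exactly one transition per symbol.
4 * 3 = 12

12


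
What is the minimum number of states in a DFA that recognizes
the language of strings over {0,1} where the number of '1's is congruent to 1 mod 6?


States track (count of '1') mod 6.
Need 6 states: one per remainder 0..5; accept = remainder 1.

6


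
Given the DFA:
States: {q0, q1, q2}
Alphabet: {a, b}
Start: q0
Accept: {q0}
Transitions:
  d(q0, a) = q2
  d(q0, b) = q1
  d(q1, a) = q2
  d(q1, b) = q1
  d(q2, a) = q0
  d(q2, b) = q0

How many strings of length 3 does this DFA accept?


Enumerating all length-3 strings:
  "aaa" -> q2 [reject]
  "aab" -> q1 [reject]
  "aba" -> q2 [reject]
  "abb" -> q1 [reject]
  "baa" -> q0 [accept]
  "bab" -> q0 [accept]
  "bba" -> q2 [reject]
  "bbb" -> q1 [reject]

2 out of 8


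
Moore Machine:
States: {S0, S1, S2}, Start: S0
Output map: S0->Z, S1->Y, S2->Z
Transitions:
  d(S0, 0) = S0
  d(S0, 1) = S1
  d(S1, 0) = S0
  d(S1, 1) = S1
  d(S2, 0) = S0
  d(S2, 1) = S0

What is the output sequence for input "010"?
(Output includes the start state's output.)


Start: S0 (output Z)
  --0--> S0 (output Z)
  --1--> S1 (output Y)
  --0--> S0 (output Z)

"ZZYZ"


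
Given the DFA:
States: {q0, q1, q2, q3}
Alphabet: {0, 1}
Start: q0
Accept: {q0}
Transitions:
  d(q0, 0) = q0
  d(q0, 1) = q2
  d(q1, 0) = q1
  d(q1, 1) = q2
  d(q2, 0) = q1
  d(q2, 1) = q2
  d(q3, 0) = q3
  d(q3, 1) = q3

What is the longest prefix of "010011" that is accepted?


Run the DFA, marking each prefix where the state is accepting:
  "" -> q0 [accept]
  "0" -> q0 [accept]
  "01" -> q2 [reject]
  "010" -> q1 [reject]
  "0100" -> q1 [reject]
  "01001" -> q2 [reject]
  "010011" -> q2 [reject]

"0"


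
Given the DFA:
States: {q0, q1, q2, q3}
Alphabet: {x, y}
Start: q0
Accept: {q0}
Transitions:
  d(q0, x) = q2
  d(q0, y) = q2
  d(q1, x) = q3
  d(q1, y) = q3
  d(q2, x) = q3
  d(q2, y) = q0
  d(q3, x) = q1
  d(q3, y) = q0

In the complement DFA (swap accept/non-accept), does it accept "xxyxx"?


Trace: q0 -> q2 -> q3 -> q0 -> q2 -> q3
Final: q3
Original accept: {q0}
Complement: q3 is not in original accept

Yes, complement accepts (original rejects)


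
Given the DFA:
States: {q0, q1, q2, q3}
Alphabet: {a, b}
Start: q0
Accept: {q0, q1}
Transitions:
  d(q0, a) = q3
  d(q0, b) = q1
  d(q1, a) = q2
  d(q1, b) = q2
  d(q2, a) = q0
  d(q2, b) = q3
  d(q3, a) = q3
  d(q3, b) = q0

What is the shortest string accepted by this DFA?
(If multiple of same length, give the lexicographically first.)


BFS by string length (lex-first path to each state shown):
  len 0: q0<-""
Found accept state at length 0.

"" (empty string)


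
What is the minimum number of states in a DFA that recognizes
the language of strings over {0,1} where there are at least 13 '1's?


States: count = 0, 1, ..., 12, and a final '>= 13' state.
Total: 13 + 1 = 14. Accept = '>= 13' state.

14


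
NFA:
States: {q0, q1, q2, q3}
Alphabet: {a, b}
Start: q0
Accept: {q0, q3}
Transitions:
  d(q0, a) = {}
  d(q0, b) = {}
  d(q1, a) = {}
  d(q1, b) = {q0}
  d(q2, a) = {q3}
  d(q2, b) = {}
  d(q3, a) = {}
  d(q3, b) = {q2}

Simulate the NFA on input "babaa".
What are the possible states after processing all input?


Start: {q0}
  --b--> {}
  --a--> {}
  --b--> {}
  --a--> {}
  --a--> {}

{} (empty set, no valid transitions)


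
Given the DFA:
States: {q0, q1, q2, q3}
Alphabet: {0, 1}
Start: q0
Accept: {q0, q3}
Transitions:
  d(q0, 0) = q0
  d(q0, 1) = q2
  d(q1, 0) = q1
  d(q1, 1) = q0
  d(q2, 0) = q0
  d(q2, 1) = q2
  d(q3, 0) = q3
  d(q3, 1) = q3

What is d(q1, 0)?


Looking up transition d(q1, 0)

q1


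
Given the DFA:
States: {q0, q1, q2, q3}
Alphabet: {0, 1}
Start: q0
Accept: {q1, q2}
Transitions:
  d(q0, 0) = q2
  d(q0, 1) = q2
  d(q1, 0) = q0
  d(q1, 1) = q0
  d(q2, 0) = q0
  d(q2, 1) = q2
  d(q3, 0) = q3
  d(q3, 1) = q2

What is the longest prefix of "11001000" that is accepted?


Run the DFA, marking each prefix where the state is accepting:
  "" -> q0 [reject]
  "1" -> q2 [accept]
  "11" -> q2 [accept]
  "110" -> q0 [reject]
  "1100" -> q2 [accept]
  "11001" -> q2 [accept]
  "110010" -> q0 [reject]
  "1100100" -> q2 [accept]
  "11001000" -> q0 [reject]

"1100100"


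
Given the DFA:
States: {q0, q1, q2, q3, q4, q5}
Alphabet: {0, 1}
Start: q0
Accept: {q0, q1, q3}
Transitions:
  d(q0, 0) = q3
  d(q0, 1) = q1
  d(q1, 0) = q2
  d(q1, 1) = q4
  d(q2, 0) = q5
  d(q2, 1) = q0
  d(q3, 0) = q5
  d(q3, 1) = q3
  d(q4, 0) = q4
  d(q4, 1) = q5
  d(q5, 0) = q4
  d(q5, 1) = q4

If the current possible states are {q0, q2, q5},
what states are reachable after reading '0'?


Apply transition on '0' from each current state:
  d(q0, 0) = q3
  d(q2, 0) = q5
  d(q5, 0) = q4

{q3, q4, q5}


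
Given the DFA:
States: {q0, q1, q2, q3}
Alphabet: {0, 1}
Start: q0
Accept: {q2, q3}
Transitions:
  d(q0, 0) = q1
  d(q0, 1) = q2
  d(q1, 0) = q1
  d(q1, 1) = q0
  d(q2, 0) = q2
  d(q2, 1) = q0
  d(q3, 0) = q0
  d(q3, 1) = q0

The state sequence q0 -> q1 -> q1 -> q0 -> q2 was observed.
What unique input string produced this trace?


Trace back each transition to find the symbol:
  q0 --[0]--> q1
  q1 --[0]--> q1
  q1 --[1]--> q0
  q0 --[1]--> q2

"0011"


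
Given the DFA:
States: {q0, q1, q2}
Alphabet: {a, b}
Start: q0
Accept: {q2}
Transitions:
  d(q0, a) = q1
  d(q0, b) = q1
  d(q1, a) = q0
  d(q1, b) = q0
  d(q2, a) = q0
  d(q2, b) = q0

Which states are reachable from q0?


BFS from q0:
  layer 0: {q0}
  layer 1: {q1}

{q0, q1}


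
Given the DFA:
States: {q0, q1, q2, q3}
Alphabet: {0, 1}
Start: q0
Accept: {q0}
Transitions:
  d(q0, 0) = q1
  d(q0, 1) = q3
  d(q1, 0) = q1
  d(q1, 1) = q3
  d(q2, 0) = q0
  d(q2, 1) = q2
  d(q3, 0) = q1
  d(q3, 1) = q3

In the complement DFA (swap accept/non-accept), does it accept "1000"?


Trace: q0 -> q3 -> q1 -> q1 -> q1
Final: q1
Original accept: {q0}
Complement: q1 is not in original accept

Yes, complement accepts (original rejects)


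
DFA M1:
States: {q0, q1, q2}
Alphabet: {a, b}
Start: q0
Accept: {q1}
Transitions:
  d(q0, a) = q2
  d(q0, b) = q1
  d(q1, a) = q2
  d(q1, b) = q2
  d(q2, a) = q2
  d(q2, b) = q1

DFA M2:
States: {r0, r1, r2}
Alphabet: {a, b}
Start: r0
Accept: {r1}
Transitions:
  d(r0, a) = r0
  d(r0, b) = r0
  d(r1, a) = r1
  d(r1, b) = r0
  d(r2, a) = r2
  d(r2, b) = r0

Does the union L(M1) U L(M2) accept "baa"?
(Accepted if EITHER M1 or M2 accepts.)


M1: final=q2 accepted=False
M2: final=r0 accepted=False

No, union rejects (neither accepts)


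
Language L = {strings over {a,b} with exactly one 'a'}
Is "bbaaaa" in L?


count('a') = 4

No, "bbaaaa" is not in L


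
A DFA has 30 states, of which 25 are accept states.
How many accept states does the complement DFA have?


Complement swaps accept and non-accept states.
30 - 25 = 5

5


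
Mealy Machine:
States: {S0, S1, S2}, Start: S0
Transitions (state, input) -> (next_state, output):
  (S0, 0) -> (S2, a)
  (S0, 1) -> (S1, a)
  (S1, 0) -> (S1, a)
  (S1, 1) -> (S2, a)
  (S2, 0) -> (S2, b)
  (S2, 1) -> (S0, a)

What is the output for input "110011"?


Step-by-step:
  (S0, 1) -> (S1, a)
  (S1, 1) -> (S2, a)
  (S2, 0) -> (S2, b)
  (S2, 0) -> (S2, b)
  (S2, 1) -> (S0, a)
  (S0, 1) -> (S1, a)

"aabbaa"


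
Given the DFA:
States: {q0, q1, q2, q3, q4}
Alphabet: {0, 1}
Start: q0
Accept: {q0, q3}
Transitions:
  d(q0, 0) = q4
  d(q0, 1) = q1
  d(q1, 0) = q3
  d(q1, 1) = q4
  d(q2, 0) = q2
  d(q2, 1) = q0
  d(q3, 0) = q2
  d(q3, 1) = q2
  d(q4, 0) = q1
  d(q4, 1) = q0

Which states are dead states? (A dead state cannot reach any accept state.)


Forward reachability from each state:
  q0 -> reaches accept state q0 (live)
  q1 -> reaches accept state q0 (live)
  q2 -> reaches accept state q0 (live)
  q3 -> reaches accept state q0 (live)
  q4 -> reaches accept state q0 (live)

None (all states can reach an accept state)


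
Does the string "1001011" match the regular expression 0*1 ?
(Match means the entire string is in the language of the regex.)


|string| = 7; first = '1'; last = '1'

No, "1001011" does not match 0*1


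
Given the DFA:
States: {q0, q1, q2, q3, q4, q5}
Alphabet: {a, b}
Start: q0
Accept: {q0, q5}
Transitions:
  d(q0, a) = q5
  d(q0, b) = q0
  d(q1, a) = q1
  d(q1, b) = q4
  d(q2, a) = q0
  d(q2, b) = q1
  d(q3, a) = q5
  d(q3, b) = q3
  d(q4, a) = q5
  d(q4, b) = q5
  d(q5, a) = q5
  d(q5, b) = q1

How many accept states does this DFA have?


Accept states listed: {q0, q5}
Counting: q0(1) q5(2)

2


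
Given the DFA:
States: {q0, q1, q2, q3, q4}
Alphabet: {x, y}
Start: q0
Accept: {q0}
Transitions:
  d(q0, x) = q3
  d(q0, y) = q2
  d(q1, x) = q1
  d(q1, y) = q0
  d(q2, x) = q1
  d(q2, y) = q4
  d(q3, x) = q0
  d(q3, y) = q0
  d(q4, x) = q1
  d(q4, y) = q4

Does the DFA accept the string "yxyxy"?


Trace: q0 -> q2 -> q1 -> q0 -> q3 -> q0
Final state: q0
Accept states: {q0}

Yes, accepted (final state q0 is an accept state)


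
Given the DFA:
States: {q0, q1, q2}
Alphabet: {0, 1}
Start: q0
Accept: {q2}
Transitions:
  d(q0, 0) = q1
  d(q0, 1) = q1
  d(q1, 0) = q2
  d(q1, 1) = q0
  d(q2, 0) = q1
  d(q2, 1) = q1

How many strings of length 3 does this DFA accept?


Enumerating all length-3 strings:
  "000" -> q1 [reject]
  "001" -> q1 [reject]
  "010" -> q1 [reject]
  "011" -> q1 [reject]
  "100" -> q1 [reject]
  "101" -> q1 [reject]
  "110" -> q1 [reject]
  "111" -> q1 [reject]

0 out of 8


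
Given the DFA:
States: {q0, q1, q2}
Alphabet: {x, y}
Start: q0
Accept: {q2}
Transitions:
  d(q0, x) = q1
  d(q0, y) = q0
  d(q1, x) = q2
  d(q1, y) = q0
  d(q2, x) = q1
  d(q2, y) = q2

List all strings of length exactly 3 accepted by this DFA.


All strings of length 3: 8 total
Accepted: 2

"xxy", "yxx"


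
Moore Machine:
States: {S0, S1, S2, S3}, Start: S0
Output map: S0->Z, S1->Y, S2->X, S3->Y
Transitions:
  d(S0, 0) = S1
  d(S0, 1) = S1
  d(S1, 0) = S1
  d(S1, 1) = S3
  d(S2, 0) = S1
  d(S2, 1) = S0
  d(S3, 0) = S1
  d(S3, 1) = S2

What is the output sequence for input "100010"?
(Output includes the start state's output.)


Start: S0 (output Z)
  --1--> S1 (output Y)
  --0--> S1 (output Y)
  --0--> S1 (output Y)
  --0--> S1 (output Y)
  --1--> S3 (output Y)
  --0--> S1 (output Y)

"ZYYYYYY"


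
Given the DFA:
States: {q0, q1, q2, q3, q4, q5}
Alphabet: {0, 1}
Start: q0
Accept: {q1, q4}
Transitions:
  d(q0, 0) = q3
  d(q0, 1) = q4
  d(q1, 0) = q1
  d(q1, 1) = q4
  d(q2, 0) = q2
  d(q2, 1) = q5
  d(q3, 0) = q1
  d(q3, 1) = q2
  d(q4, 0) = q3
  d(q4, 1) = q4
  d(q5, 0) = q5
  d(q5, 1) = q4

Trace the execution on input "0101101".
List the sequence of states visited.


Input: 0101101
d(q0, 0) = q3
d(q3, 1) = q2
d(q2, 0) = q2
d(q2, 1) = q5
d(q5, 1) = q4
d(q4, 0) = q3
d(q3, 1) = q2


q0 -> q3 -> q2 -> q2 -> q5 -> q4 -> q3 -> q2


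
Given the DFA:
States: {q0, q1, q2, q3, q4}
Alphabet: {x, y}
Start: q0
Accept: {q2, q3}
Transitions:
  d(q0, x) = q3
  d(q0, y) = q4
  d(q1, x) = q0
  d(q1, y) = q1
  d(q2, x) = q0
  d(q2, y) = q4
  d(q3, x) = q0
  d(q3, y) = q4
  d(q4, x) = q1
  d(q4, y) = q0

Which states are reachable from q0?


BFS from q0:
  layer 0: {q0}
  layer 1: {q3, q4}
  layer 2: {q1}

{q0, q1, q3, q4}


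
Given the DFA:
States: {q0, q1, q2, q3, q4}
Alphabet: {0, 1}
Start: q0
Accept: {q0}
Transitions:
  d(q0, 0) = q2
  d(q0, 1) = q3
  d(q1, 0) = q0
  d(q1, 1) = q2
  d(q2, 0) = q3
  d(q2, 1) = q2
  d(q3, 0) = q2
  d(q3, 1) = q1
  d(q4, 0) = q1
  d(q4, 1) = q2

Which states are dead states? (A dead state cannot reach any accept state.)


Forward reachability from each state:
  q0 -> reaches accept state q0 (live)
  q1 -> reaches accept state q0 (live)
  q2 -> reaches accept state q0 (live)
  q3 -> reaches accept state q0 (live)
  q4 -> reaches accept state q0 (live)

None (all states can reach an accept state)


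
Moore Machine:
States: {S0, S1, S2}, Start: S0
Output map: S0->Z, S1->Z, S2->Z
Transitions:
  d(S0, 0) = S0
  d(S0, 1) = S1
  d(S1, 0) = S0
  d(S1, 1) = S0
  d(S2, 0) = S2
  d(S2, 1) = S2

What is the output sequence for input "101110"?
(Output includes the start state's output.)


Start: S0 (output Z)
  --1--> S1 (output Z)
  --0--> S0 (output Z)
  --1--> S1 (output Z)
  --1--> S0 (output Z)
  --1--> S1 (output Z)
  --0--> S0 (output Z)

"ZZZZZZZ"


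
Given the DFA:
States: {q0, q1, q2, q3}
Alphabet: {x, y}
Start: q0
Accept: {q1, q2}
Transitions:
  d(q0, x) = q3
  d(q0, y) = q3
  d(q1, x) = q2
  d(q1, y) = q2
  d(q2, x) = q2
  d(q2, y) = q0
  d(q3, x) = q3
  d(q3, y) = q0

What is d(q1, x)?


Looking up transition d(q1, x)

q2


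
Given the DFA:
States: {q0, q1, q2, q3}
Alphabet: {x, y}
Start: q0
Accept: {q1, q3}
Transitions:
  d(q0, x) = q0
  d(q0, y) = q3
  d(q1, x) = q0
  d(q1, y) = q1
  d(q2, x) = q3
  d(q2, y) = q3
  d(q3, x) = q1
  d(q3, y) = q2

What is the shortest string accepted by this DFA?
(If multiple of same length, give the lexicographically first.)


BFS by string length (lex-first path to each state shown):
  len 0: q0<-""
  len 1: q0<-"x", q3<-"y"
Found accept state at length 1.

"y"


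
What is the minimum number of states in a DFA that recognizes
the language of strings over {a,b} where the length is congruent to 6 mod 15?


States track (length) mod 15.
Need 15 states: one per remainder 0..14; accept = remainder 6.

15


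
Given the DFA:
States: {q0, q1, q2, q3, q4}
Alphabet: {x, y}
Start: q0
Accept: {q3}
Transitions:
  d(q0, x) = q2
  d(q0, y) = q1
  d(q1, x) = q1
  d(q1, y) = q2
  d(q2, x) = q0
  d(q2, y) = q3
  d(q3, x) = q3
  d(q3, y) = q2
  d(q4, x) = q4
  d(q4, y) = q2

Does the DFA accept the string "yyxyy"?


Trace: q0 -> q1 -> q2 -> q0 -> q1 -> q2
Final state: q2
Accept states: {q3}

No, rejected (final state q2 is not an accept state)


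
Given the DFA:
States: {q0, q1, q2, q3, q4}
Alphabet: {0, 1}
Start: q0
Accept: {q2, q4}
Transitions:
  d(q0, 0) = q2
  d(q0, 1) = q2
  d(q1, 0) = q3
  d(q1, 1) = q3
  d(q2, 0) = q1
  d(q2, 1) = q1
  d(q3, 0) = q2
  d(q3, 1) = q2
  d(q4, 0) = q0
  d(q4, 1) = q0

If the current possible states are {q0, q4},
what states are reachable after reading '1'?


Apply transition on '1' from each current state:
  d(q0, 1) = q2
  d(q4, 1) = q0

{q0, q2}


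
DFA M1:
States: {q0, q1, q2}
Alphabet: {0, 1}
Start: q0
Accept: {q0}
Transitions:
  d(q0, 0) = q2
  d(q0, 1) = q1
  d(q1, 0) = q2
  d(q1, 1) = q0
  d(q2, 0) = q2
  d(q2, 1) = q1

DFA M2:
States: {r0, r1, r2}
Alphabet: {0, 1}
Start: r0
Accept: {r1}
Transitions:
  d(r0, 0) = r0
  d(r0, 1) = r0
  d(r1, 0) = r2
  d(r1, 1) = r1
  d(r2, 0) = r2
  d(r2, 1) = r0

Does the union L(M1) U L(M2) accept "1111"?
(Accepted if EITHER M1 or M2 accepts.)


M1: final=q0 accepted=True
M2: final=r0 accepted=False

Yes, union accepts


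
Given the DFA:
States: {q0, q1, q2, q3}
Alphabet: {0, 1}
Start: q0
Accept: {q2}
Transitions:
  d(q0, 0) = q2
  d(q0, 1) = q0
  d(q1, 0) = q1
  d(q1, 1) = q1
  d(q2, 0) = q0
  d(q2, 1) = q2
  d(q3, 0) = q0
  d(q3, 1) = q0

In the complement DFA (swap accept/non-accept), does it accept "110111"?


Trace: q0 -> q0 -> q0 -> q2 -> q2 -> q2 -> q2
Final: q2
Original accept: {q2}
Complement: q2 is in original accept

No, complement rejects (original accepts)


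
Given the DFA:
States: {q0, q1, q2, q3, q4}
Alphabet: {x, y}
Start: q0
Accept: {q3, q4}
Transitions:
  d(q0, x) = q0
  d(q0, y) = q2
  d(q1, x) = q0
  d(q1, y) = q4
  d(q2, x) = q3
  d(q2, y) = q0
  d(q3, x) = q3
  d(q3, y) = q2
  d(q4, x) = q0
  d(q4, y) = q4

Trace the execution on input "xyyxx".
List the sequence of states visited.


Input: xyyxx
d(q0, x) = q0
d(q0, y) = q2
d(q2, y) = q0
d(q0, x) = q0
d(q0, x) = q0


q0 -> q0 -> q2 -> q0 -> q0 -> q0


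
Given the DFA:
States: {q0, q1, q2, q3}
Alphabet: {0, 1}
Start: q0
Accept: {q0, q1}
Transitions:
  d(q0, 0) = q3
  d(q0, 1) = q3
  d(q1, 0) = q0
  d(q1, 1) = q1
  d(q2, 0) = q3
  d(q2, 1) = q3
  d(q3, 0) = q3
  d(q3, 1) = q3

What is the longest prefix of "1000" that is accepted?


Run the DFA, marking each prefix where the state is accepting:
  "" -> q0 [accept]
  "1" -> q3 [reject]
  "10" -> q3 [reject]
  "100" -> q3 [reject]
  "1000" -> q3 [reject]

""


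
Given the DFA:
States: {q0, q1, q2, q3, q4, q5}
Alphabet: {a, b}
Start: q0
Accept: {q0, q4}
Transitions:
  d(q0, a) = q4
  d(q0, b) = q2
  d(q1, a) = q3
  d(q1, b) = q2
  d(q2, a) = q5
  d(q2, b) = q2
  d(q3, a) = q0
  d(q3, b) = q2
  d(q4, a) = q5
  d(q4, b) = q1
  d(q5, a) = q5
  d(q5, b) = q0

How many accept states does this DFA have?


Accept states listed: {q0, q4}
Counting: q0(1) q4(2)

2


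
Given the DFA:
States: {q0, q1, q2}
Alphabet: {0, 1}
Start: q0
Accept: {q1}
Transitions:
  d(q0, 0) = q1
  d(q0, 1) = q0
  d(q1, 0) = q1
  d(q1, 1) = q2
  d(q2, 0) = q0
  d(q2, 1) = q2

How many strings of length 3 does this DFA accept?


Enumerating all length-3 strings:
  "000" -> q1 [accept]
  "001" -> q2 [reject]
  "010" -> q0 [reject]
  "011" -> q2 [reject]
  "100" -> q1 [accept]
  "101" -> q2 [reject]
  "110" -> q1 [accept]
  "111" -> q0 [reject]

3 out of 8


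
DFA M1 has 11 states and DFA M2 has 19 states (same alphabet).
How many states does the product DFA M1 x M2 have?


Product construction pairs every M1 state with every M2 state.
11 * 19 = 209

209


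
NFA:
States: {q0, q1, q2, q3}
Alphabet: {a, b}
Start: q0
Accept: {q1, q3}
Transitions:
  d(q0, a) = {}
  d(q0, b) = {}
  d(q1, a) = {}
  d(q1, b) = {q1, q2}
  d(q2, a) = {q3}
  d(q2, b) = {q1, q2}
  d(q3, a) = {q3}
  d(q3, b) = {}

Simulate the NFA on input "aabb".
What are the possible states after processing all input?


Start: {q0}
  --a--> {}
  --a--> {}
  --b--> {}
  --b--> {}

{} (empty set, no valid transitions)


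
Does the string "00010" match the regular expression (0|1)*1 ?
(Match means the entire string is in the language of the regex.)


|string| = 5; first = '0'; last = '0'

No, "00010" does not match (0|1)*1


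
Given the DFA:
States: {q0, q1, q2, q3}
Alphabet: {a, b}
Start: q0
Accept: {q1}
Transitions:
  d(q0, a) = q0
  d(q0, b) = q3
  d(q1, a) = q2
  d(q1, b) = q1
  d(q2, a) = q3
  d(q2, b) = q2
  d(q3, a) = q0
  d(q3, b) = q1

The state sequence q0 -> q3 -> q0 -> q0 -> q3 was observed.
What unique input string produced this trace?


Trace back each transition to find the symbol:
  q0 --[b]--> q3
  q3 --[a]--> q0
  q0 --[a]--> q0
  q0 --[b]--> q3

"baab"


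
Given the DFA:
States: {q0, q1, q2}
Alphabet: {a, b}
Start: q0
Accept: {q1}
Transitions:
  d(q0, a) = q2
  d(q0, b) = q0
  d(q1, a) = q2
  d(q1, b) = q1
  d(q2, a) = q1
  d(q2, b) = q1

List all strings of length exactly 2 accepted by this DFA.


All strings of length 2: 4 total
Accepted: 2

"aa", "ab"


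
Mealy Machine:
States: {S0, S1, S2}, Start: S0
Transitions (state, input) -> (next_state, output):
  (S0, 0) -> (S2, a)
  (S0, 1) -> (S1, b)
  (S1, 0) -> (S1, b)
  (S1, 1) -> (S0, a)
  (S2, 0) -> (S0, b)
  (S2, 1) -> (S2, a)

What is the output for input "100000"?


Step-by-step:
  (S0, 1) -> (S1, b)
  (S1, 0) -> (S1, b)
  (S1, 0) -> (S1, b)
  (S1, 0) -> (S1, b)
  (S1, 0) -> (S1, b)
  (S1, 0) -> (S1, b)

"bbbbbb"


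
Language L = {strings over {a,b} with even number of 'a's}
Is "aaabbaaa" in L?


count('a') = 6; 6 mod 2 = 0

Yes, "aaabbaaa" is in L


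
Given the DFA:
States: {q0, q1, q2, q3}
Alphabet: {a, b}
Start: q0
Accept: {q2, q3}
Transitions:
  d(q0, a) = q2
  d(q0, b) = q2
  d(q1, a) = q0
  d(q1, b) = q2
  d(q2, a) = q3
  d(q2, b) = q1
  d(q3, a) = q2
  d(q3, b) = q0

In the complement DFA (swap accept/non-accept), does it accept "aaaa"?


Trace: q0 -> q2 -> q3 -> q2 -> q3
Final: q3
Original accept: {q2, q3}
Complement: q3 is in original accept

No, complement rejects (original accepts)


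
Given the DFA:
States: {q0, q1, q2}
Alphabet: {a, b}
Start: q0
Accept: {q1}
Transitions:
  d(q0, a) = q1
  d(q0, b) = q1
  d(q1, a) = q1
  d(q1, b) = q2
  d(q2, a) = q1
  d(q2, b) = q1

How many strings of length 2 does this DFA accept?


Enumerating all length-2 strings:
  "aa" -> q1 [accept]
  "ab" -> q2 [reject]
  "ba" -> q1 [accept]
  "bb" -> q2 [reject]

2 out of 4


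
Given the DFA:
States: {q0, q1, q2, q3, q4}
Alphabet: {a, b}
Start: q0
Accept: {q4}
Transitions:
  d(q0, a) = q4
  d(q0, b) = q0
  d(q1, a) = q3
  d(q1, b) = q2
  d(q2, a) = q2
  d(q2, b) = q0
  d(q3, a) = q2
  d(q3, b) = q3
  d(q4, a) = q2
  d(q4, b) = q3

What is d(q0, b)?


Looking up transition d(q0, b)

q0


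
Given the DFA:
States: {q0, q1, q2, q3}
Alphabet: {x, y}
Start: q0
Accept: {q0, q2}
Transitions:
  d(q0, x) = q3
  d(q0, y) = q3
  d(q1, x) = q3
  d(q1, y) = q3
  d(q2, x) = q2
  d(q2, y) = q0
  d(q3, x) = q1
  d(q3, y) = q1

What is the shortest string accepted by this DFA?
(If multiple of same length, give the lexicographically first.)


BFS by string length (lex-first path to each state shown):
  len 0: q0<-""
Found accept state at length 0.

"" (empty string)


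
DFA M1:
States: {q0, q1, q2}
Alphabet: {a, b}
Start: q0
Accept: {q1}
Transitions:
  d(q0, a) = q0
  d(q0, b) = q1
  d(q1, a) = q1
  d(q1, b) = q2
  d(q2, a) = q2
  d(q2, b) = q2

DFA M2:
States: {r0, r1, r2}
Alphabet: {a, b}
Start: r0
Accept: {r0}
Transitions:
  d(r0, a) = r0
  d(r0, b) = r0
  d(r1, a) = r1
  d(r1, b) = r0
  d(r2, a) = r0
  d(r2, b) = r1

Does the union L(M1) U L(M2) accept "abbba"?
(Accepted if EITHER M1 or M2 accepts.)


M1: final=q2 accepted=False
M2: final=r0 accepted=True

Yes, union accepts


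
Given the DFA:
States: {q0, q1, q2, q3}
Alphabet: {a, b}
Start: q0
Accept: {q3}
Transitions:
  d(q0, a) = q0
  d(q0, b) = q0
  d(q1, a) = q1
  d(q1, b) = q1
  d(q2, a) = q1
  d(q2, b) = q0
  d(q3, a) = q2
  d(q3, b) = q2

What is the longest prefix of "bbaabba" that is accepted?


Run the DFA, marking each prefix where the state is accepting:
  "" -> q0 [reject]
  "b" -> q0 [reject]
  "bb" -> q0 [reject]
  "bba" -> q0 [reject]
  "bbaa" -> q0 [reject]
  "bbaab" -> q0 [reject]
  "bbaabb" -> q0 [reject]
  "bbaabba" -> q0 [reject]

No prefix is accepted


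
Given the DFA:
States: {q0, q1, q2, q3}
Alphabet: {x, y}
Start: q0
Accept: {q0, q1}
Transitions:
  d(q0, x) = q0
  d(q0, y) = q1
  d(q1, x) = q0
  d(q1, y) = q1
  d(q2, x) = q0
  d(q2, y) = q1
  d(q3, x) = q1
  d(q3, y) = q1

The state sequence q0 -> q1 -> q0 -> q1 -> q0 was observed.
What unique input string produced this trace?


Trace back each transition to find the symbol:
  q0 --[y]--> q1
  q1 --[x]--> q0
  q0 --[y]--> q1
  q1 --[x]--> q0

"yxyx"


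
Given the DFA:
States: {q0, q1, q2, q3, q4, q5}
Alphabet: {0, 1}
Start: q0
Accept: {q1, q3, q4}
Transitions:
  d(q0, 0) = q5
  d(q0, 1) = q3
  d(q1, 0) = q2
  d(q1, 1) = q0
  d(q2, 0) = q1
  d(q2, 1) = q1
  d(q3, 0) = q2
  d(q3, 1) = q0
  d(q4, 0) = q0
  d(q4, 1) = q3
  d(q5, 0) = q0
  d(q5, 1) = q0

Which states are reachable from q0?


BFS from q0:
  layer 0: {q0}
  layer 1: {q3, q5}
  layer 2: {q2}
  layer 3: {q1}

{q0, q1, q2, q3, q5}


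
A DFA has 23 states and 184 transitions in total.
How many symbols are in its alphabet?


Each state has exactly one transition per symbol.
|alphabet| = transitions / states = 184 / 23 = 8

8


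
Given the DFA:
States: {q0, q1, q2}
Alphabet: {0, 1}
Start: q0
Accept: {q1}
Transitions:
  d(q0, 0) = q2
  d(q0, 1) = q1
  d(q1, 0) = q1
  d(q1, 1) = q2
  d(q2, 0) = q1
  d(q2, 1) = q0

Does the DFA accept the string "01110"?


Trace: q0 -> q2 -> q0 -> q1 -> q2 -> q1
Final state: q1
Accept states: {q1}

Yes, accepted (final state q1 is an accept state)
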